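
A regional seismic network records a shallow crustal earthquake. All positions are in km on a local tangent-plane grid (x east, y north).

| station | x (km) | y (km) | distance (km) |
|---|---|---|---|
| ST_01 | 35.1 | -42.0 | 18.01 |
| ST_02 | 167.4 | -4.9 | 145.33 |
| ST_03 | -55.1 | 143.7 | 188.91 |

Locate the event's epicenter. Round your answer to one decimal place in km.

Circle about each station: (x − 35.1)² + (y + 42.0)² = 18.01²; (x − 167.4)² + (y + 4.9)² = 145.33²; (x + 55.1)² + (y − 143.7)² = 188.91².
Subtracting pairs of circle equations eliminates x²+y² and gives linear equations (the radical axes):
264.6 x + 74.2 y = 4254.31
-180.4 x + 371.4 y = -14672.94
Solving the 2×2 system: x ≈ 23.9, y ≈ -27.9 km.

23.9 km east, -27.9 km north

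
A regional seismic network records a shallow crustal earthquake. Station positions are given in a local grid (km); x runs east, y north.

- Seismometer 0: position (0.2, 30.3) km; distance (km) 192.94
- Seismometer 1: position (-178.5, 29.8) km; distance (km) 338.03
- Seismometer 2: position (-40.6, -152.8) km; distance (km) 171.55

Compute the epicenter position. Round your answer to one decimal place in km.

Circle about each station: (x − 0.2)² + (y − 30.3)² = 192.94²; (x + 178.5)² + (y − 29.8)² = 338.03²; (x + 40.6)² + (y + 152.8)² = 171.55².
Subtracting the Seismometer 0 equation from the Seismometer 1 and Seismometer 2 equations removes the quadratic terms:
-357.4 x − 1.0 y = -45206.28
-81.6 x − 366.2 y = 31874.51
Solving the 2×2 system: x ≈ 126.8, y ≈ -115.3 km.

126.8 km east, -115.3 km north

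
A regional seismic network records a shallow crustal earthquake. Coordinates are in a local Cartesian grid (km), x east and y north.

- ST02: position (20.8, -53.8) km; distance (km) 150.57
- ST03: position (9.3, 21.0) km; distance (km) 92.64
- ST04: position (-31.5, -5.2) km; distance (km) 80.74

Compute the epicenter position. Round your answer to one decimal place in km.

Circle about each station: (x − 20.8)² + (y + 53.8)² = 150.57²; (x − 9.3)² + (y − 21.0)² = 92.64²; (x + 31.5)² + (y + 5.2)² = 80.74².
Subtracting the ST02 equation from the ST03 and ST04 equations removes the quadratic terms:
-23.0 x + 149.6 y = 11289.57
-104.6 x + 97.2 y = 13844.59
Solving the 2×2 system: x ≈ -72.6, y ≈ 64.3 km.
Check against ST02 (with the unrounded x, y): √((x − 20.8)²+(y + 53.8)²) = 150.57 ≈ 150.57 km. ✓

-72.6 km east, 64.3 km north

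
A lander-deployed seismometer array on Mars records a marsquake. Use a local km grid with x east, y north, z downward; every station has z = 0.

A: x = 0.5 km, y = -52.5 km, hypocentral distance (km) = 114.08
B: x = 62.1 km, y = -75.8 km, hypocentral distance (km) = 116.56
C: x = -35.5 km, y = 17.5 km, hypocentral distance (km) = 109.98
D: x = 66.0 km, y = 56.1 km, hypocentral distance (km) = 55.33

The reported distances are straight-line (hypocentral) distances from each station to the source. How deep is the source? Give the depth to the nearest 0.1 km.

48.7 km

Each station gives a sphere (x−x_i)² + (y−y_i)² + z² = d_i² (stations at z=0).
Subtracting the A sphere from B and C: z² cancels, leaving linear equations in x and y:
123.2 x − 46.6 y = 6273.56
-72.0 x + 140.0 y = -271.35
Solving: x ≈ 62.310, y ≈ 30.107 km (keep extra digits for the depth step; rounded: 62.3, 30.1).
Then from the A sphere: z² = 114.08² − (x − 0.5)² − (y + 52.5)² with x = 62.310, y = 30.107, so z ≈ 48.681 ≈ 48.7 km.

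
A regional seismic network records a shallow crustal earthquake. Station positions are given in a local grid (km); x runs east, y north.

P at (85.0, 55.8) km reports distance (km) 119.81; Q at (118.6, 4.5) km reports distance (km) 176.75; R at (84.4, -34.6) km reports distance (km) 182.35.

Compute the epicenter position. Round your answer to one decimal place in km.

-18.7 km east, 115.8 km north

Circle about each station: (x − 85.0)² + (y − 55.8)² = 119.81²; (x − 118.6)² + (y − 4.5)² = 176.75²; (x − 84.4)² + (y + 34.6)² = 182.35².
Subtracting the P equation from the Q and R equations removes the quadratic terms:
67.2 x − 102.6 y = -13138.56
-1.2 x − 180.8 y = -20915.21
Solving the 2×2 system: x ≈ -18.7, y ≈ 115.8 km.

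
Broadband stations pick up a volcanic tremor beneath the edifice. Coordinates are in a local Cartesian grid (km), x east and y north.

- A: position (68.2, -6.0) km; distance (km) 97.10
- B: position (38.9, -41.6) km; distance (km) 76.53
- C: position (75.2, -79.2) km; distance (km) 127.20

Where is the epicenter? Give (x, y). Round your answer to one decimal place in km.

Circle about each station: (x − 68.2)² + (y + 6.0)² = 97.10²; (x − 38.9)² + (y + 41.6)² = 76.53²; (x − 75.2)² + (y + 79.2)² = 127.20².
Subtracting pairs of circle equations eliminates x²+y² and gives linear equations (the radical axes):
-58.6 x − 71.2 y = 2128.10
14.0 x − 146.4 y = 489.01
Solving the 2×2 system: x ≈ -28.9, y ≈ -6.1 km.

-28.9 km east, -6.1 km north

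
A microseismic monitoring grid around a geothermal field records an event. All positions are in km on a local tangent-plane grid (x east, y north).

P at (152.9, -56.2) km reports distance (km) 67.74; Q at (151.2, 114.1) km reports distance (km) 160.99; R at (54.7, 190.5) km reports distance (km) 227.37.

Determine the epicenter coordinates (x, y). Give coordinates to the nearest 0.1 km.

x ≈ 88.8 km, y ≈ -34.3 km

Circle about each station: (x − 152.9)² + (y + 56.2)² = 67.74²; (x − 151.2)² + (y − 114.1)² = 160.99²; (x − 54.7)² + (y − 190.5)² = 227.37².
Subtracting the P equation from the Q and R equations removes the quadratic terms:
-3.4 x + 340.6 y = -11985.67
-196.4 x + 493.4 y = -34362.92
Solving the 2×2 system: x ≈ 88.8, y ≈ -34.3 km.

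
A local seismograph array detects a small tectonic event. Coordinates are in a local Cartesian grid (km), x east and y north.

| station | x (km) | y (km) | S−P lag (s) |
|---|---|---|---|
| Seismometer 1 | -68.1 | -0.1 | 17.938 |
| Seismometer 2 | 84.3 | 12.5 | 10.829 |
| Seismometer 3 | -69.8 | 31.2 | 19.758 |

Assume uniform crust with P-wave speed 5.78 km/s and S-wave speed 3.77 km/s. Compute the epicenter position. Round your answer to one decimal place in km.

Distance from S−P lag: d = Δt · v_P v_S / (v_P − v_S) = Δt · (5.78·3.77)/(5.78−3.77) ≈ 10.8411·Δt.
So d_Seismometer 1 = 194.47, d_Seismometer 2 = 117.40, d_Seismometer 3 = 214.20 km.
Circle about each station: (x + 68.1)² + (y + 0.1)² = 194.47²; (x − 84.3)² + (y − 12.5)² = 117.40²; (x + 69.8)² + (y − 31.2)² = 214.20².
Subtracting pairs of circle equations eliminates x²+y² and gives linear equations (the radical axes):
304.8 x + 25.2 y = 26660.94
-3.4 x + 62.6 y = -6855.20
Solving the 2×2 system: x ≈ 96.1, y ≈ -104.3 km.

x ≈ 96.1 km, y ≈ -104.3 km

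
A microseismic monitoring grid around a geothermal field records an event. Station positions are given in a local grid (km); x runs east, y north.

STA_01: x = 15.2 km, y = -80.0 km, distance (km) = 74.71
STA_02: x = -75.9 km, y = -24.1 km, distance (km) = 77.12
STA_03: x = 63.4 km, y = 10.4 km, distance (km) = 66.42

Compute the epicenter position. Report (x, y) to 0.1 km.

-0.7 km east, -7.0 km north

Circle about each station: (x − 15.2)² + (y + 80.0)² = 74.71²; (x + 75.9)² + (y + 24.1)² = 77.12²; (x − 63.4)² + (y − 10.4)² = 66.42².
Subtracting the STA_01 equation from the STA_02 and STA_03 equations removes the quadratic terms:
-182.2 x + 111.8 y = -655.33
96.4 x + 180.8 y = -1333.35
Solving the 2×2 system: x ≈ -0.7, y ≈ -7.0 km.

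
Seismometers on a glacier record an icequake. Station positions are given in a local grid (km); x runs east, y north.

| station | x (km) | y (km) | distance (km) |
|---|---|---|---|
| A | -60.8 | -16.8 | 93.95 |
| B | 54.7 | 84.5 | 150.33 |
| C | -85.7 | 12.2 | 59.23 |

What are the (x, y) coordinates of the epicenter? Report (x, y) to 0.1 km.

Circle about each station: (x + 60.8)² + (y + 16.8)² = 93.95²; (x − 54.7)² + (y − 84.5)² = 150.33²; (x + 85.7)² + (y − 12.2)² = 59.23².
Subtracting the A equation from the B and C equations removes the quadratic terms:
231.0 x + 202.6 y = -7619.05
-49.8 x + 58.0 y = 8832.86
Solving the 2×2 system: x ≈ -95.0, y ≈ 70.7 km.
Check against A (with the unrounded x, y): √((x + 60.8)²+(y + 16.8)²) = 93.96 ≈ 93.95 km. ✓

-95.0 km east, 70.7 km north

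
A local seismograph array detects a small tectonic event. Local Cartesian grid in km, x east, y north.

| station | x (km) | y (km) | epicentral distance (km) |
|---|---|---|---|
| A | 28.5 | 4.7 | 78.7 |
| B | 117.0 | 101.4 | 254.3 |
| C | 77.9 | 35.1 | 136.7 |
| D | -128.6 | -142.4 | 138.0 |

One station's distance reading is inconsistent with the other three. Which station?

B

Solve using three stations at a time. Using A, C, D (subtract circle equations pairwise → linear system) gives (x, y) ≈ (-36.8, -39.3).
Distances from that point to each station vs reported:
  A: calculated 78.8 vs reported 78.7 → residual 0.1 km
  B: calculated 208.5 vs reported 254.3 → residual 45.8 km
  C: calculated 136.7 vs reported 136.7 → residual 0.0 km
  D: calculated 138.0 vs reported 138.0 → residual 0.0 km
A, C, D are mutually consistent (residuals ≈ 0); B is off by 45.8 km.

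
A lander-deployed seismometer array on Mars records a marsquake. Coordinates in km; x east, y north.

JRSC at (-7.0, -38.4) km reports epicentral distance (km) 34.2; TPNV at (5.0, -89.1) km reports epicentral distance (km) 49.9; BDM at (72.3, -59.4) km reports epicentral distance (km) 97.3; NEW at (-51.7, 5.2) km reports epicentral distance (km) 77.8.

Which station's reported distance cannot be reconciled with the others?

Solve using three stations at a time. Using JRSC, BDM, NEW (subtract circle equations pairwise → linear system) gives (x, y) ≈ (-24.7, -67.8).
Distances from that point to each station vs reported:
  JRSC: calculated 34.3 vs reported 34.2 → residual 0.1 km
  TPNV: calculated 36.5 vs reported 49.9 → residual 13.4 km
  BDM: calculated 97.3 vs reported 97.3 → residual 0.0 km
  NEW: calculated 77.8 vs reported 77.8 → residual 0.0 km
JRSC, BDM, NEW are mutually consistent (residuals ≈ 0); TPNV is off by 13.4 km.

TPNV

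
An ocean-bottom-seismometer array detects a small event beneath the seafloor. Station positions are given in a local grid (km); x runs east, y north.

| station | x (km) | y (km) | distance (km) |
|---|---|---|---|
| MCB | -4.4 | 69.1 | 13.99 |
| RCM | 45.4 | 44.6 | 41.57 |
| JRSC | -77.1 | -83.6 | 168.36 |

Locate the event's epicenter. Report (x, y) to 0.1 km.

Circle about each station: (x + 4.4)² + (y − 69.1)² = 13.99²; (x − 45.4)² + (y − 44.6)² = 41.57²; (x + 77.1)² + (y + 83.6)² = 168.36².
Subtracting the MCB equation from the RCM and JRSC equations removes the quadratic terms:
99.6 x − 49.0 y = -2276.19
-145.4 x − 305.4 y = -20010.17
Solving the 2×2 system: x ≈ 7.6, y ≈ 61.9 km.

(7.6, 61.9)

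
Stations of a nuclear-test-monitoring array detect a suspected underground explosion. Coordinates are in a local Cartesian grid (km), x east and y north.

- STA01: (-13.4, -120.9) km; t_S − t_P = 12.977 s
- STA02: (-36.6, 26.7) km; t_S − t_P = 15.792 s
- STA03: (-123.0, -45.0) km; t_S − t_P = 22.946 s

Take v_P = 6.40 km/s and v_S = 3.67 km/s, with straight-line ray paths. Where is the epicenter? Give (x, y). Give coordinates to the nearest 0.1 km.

(74.3, -51.8)

Distance from S−P lag: d = Δt · v_P v_S / (v_P − v_S) = Δt · (6.40·3.67)/(6.40−3.67) ≈ 8.6037·Δt.
So d_STA01 = 111.65, d_STA02 = 135.87, d_STA03 = 197.42 km.
Circle about each station: (x + 13.4)² + (y + 120.9)² = 111.65²; (x + 36.6)² + (y − 26.7)² = 135.87²; (x + 123.0)² + (y + 45.0)² = 197.42².
Subtracting the STA01 equation from the STA02 and STA03 equations removes the quadratic terms:
-46.4 x + 295.2 y = -18738.85
-219.2 x + 151.8 y = -24151.30
Solving the 2×2 system: x ≈ 74.3, y ≈ -51.8 km.
Check against STA01 (with the unrounded x, y): √((x + 13.4)²+(y + 120.9)²) = 111.66 ≈ 111.65 km. ✓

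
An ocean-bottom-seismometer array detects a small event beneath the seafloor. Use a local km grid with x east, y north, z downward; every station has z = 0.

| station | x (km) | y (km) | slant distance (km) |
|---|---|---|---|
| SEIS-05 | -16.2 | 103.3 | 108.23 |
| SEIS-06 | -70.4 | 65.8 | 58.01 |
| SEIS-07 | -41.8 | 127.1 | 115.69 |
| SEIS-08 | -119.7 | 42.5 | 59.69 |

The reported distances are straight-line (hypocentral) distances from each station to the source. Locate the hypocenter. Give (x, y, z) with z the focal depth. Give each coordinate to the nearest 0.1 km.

Each station gives a sphere (x−x_i)² + (y−y_i)² + z² = d_i² (stations at z=0).
Subtracting the SEIS-05 sphere from SEIS-06 and SEIS-07: z² cancels, leaving linear equations in x and y:
-108.4 x − 75.0 y = 6701.04
-51.2 x + 47.6 y = 5297.88
Solving: x ≈ -79.591, y ≈ 25.689 km (keep extra digits for the depth step; rounded: -79.6, 25.7).
Then from the SEIS-05 sphere: z² = 108.23² − (x + 16.2)² − (y − 103.3)² with x = -79.591, y = 25.689, so z ≈ 40.888 ≈ 40.9 km.

x ≈ -79.6 km, y ≈ 25.7 km, depth ≈ 40.9 km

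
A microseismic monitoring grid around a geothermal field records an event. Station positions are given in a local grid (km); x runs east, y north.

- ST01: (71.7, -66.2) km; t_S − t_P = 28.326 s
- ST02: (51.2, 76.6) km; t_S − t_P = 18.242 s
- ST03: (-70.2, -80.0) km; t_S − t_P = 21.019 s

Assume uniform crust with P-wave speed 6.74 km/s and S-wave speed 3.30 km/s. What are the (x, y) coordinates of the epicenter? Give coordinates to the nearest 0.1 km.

-64.9 km east, 55.8 km north

Distance from S−P lag: d = Δt · v_P v_S / (v_P − v_S) = Δt · (6.74·3.30)/(6.74−3.30) ≈ 6.4657·Δt.
So d_ST01 = 183.15, d_ST02 = 117.95, d_ST03 = 135.90 km.
Circle about each station: (x − 71.7)² + (y + 66.2)² = 183.15²; (x − 51.2)² + (y − 76.6)² = 117.95²; (x + 70.2)² + (y + 80.0)² = 135.90².
Subtracting pairs of circle equations eliminates x²+y² and gives linear equations (the radical axes):
-41.0 x + 285.6 y = 18597.39
-283.8 x − 27.6 y = 16879.82
Solving the 2×2 system: x ≈ -64.9, y ≈ 55.8 km.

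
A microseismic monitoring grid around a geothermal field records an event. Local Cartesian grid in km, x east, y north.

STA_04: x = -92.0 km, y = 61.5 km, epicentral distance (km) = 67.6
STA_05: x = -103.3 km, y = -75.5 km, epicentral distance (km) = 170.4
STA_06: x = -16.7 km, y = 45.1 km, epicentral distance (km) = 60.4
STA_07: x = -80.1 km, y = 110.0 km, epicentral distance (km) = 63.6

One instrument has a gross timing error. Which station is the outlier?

Solve using three stations at a time. Using STA_04, STA_05, STA_07 (subtract circle equations pairwise → linear system) gives (x, y) ≈ (-25.7, 76.4).
Distances from that point to each station vs reported:
  STA_04: calculated 67.9 vs reported 67.6 → residual 0.3 km
  STA_05: calculated 170.5 vs reported 170.4 → residual 0.1 km
  STA_06: calculated 32.5 vs reported 60.4 → residual 27.9 km
  STA_07: calculated 63.9 vs reported 63.6 → residual 0.3 km
STA_04, STA_05, STA_07 are mutually consistent (residuals ≈ 0); STA_06 is off by 27.9 km.

STA_06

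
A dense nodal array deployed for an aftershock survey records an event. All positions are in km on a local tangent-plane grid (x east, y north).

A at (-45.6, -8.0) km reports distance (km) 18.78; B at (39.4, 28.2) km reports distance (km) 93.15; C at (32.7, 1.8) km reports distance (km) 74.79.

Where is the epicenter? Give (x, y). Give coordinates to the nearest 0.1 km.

-37.2 km east, -24.8 km north

Circle about each station: (x + 45.6)² + (y + 8.0)² = 18.78²; (x − 39.4)² + (y − 28.2)² = 93.15²; (x − 32.7)² + (y − 1.8)² = 74.79².
Subtracting the A equation from the B and C equations removes the quadratic terms:
170.0 x + 72.4 y = -8119.99
156.6 x + 19.6 y = -6311.69
Solving the 2×2 system: x ≈ -37.2, y ≈ -24.8 km.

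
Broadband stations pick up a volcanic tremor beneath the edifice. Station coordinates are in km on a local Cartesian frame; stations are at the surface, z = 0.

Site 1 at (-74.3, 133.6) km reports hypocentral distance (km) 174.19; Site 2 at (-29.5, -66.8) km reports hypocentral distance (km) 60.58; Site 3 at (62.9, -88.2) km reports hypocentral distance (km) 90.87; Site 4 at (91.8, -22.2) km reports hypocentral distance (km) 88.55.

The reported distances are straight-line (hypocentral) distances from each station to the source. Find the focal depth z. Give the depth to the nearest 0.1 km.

Each station gives a sphere (x−x_i)² + (y−y_i)² + z² = d_i² (stations at z=0).
Subtracting the Site 1 sphere from Site 2 and Site 3: z² cancels, leaving linear equations in x and y:
89.6 x − 400.8 y = 8635.26
274.4 x − 443.6 y = 10451.00
Solving: x ≈ 5.100, y ≈ -20.405 km (keep extra digits for the depth step; rounded: 5.1, -20.4).
Then from the Site 1 sphere: z² = 174.19² − (x + 74.3)² − (y − 133.6)² with x = 5.100, y = -20.405, so z ≈ 17.896 ≈ 17.9 km.

17.9 km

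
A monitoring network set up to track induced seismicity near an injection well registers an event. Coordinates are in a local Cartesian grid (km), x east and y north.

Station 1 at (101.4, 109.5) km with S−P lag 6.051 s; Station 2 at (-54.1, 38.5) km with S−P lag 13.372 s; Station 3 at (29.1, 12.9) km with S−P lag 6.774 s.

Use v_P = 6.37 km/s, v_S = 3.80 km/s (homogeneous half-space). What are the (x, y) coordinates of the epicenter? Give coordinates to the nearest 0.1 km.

Distance from S−P lag: d = Δt · v_P v_S / (v_P − v_S) = Δt · (6.37·3.80)/(6.37−3.80) ≈ 9.4187·Δt.
So d_Station 1 = 56.99, d_Station 2 = 125.95, d_Station 3 = 63.80 km.
Circle about each station: (x − 101.4)² + (y − 109.5)² = 56.99²; (x + 54.1)² + (y − 38.5)² = 125.95²; (x − 29.1)² + (y − 12.9)² = 63.80².
Subtracting pairs of circle equations eliminates x²+y² and gives linear equations (the radical axes):
-311.0 x − 142.0 y = -30478.69
-144.6 x − 193.2 y = -22081.57
Solving the 2×2 system: x ≈ 69.6, y ≈ 62.2 km.

(69.6, 62.2)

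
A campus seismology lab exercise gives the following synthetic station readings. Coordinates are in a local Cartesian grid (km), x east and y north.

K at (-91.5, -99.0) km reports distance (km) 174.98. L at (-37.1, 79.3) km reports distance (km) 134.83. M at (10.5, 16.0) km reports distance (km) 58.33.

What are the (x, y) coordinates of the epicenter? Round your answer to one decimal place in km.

Circle about each station: (x + 91.5)² + (y + 99.0)² = 174.98²; (x + 37.1)² + (y − 79.3)² = 134.83²; (x − 10.5)² + (y − 16.0)² = 58.33².
Subtracting the K equation from the L and M equations removes the quadratic terms:
108.8 x + 356.6 y = 1930.52
204.0 x + 230.0 y = 9408.61
Solving the 2×2 system: x ≈ 61.0, y ≈ -13.2 km.
Check against K (with the unrounded x, y): √((x + 91.5)²+(y + 99.0)²) = 174.98 ≈ 174.98 km. ✓

61.0 km east, -13.2 km north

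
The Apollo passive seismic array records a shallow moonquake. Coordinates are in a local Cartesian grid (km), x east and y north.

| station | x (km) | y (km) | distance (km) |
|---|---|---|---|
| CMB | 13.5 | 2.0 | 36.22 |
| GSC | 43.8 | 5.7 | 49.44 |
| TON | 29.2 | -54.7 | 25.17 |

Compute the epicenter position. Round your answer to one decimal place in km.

x ≈ 14.6 km, y ≈ -34.2 km

Circle about each station: (x − 13.5)² + (y − 2.0)² = 36.22²; (x − 43.8)² + (y − 5.7)² = 49.44²; (x − 29.2)² + (y + 54.7)² = 25.17².
Subtracting the CMB equation from the GSC and TON equations removes the quadratic terms:
60.6 x + 7.4 y = 632.25
31.4 x − 113.4 y = 4336.84
Solving the 2×2 system: x ≈ 14.6, y ≈ -34.2 km.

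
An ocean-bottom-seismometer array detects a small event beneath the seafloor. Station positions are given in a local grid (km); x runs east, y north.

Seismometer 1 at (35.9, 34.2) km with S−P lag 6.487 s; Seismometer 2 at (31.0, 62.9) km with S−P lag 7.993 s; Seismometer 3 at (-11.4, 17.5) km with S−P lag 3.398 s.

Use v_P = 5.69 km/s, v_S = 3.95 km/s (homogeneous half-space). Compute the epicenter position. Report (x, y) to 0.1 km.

x ≈ -23.8 km, y ≈ -24.6 km

Distance from S−P lag: d = Δt · v_P v_S / (v_P − v_S) = Δt · (5.69·3.95)/(5.69−3.95) ≈ 12.9170·Δt.
So d_Seismometer 1 = 83.79, d_Seismometer 2 = 103.25, d_Seismometer 3 = 43.89 km.
Circle about each station: (x − 35.9)² + (y − 34.2)² = 83.79²; (x − 31.0)² + (y − 62.9)² = 103.25²; (x + 11.4)² + (y − 17.5)² = 43.89².
Subtracting pairs of circle equations eliminates x²+y² and gives linear equations (the radical axes):
-9.8 x + 57.4 y = -1180.84
-94.6 x − 33.4 y = 3072.19
Solving the 2×2 system: x ≈ -23.8, y ≈ -24.6 km.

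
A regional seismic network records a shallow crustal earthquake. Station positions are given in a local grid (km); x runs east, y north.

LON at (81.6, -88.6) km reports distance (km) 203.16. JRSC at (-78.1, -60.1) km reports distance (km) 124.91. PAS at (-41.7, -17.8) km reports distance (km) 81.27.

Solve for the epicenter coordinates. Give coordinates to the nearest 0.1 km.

Circle about each station: (x − 81.6)² + (y + 88.6)² = 203.16²; (x + 78.1)² + (y + 60.1)² = 124.91²; (x + 41.7)² + (y + 17.8)² = 81.27².
Subtracting the LON equation from the JRSC and PAS equations removes the quadratic terms:
-319.4 x + 57.0 y = 20874.58
-246.6 x + 141.6 y = 22216.38
Solving the 2×2 system: x ≈ -54.2, y ≈ 62.5 km.
Check against LON (with the unrounded x, y): √((x − 81.6)²+(y + 88.6)²) = 203.16 ≈ 203.16 km. ✓

(-54.2, 62.5)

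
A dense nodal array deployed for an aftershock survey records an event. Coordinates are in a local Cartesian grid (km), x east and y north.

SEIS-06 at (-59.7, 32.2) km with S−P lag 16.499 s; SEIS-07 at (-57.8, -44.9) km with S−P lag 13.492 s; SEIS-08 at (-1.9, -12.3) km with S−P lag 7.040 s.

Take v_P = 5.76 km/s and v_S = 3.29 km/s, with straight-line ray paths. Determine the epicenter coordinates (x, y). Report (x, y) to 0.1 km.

Distance from S−P lag: d = Δt · v_P v_S / (v_P − v_S) = Δt · (5.76·3.29)/(5.76−3.29) ≈ 7.6722·Δt.
So d_SEIS-06 = 126.58, d_SEIS-07 = 103.51, d_SEIS-08 = 54.01 km.
Circle about each station: (x + 59.7)² + (y − 32.2)² = 126.58²; (x + 57.8)² + (y + 44.9)² = 103.51²; (x + 1.9)² + (y + 12.3)² = 54.01².
Subtracting the SEIS-06 equation from the SEIS-07 and SEIS-08 equations removes the quadratic terms:
3.8 x − 154.2 y = 6064.10
115.6 x − 89.0 y = 8659.39
Solving the 2×2 system: x ≈ 45.5, y ≈ -38.2 km.
Check against SEIS-06 (with the unrounded x, y): √((x + 59.7)²+(y − 32.2)²) = 126.58 ≈ 126.58 km. ✓

x ≈ 45.5 km, y ≈ -38.2 km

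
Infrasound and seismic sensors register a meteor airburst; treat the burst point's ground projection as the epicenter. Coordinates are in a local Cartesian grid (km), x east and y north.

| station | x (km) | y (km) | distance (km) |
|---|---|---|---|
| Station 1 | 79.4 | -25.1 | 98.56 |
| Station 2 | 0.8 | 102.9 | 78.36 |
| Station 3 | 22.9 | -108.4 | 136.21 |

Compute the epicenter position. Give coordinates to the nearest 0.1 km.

Circle about each station: (x − 79.4)² + (y + 25.1)² = 98.56²; (x − 0.8)² + (y − 102.9)² = 78.36²; (x − 22.9)² + (y + 108.4)² = 136.21².
Subtracting the Station 1 equation from the Station 2 and Station 3 equations removes the quadratic terms:
-157.2 x + 256.0 y = 7228.46
-113.0 x − 166.6 y = -3498.49
Solving the 2×2 system: x ≈ -5.6, y ≈ 24.8 km.
Check against Station 1 (with the unrounded x, y): √((x − 79.4)²+(y + 25.1)²) = 98.56 ≈ 98.56 km. ✓

(-5.6, 24.8)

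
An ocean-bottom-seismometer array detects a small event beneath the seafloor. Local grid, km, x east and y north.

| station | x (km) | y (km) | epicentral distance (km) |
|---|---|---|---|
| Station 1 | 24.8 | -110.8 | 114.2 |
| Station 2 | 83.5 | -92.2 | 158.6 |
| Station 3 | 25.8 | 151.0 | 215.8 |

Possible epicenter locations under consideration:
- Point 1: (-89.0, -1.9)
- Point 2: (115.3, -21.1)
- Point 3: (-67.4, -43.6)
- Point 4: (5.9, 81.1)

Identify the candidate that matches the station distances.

For each candidate, compare |candidate − station| to the reported distance:
Point 1: residuals Station 1 43.3, Station 2 36.1, Station 3 24.6 → max 43.3 km
Point 2: residuals Station 1 13.2, Station 2 80.7, Station 3 21.8 → max 80.7 km
Point 3: residuals Station 1 0.1, Station 2 0.1, Station 3 0.0 → max 0.1 km
Point 4: residuals Station 1 78.6, Station 2 31.3, Station 3 143.1 → max 143.1 km
Only Point 3 has all residuals ≈ 0.

Point 3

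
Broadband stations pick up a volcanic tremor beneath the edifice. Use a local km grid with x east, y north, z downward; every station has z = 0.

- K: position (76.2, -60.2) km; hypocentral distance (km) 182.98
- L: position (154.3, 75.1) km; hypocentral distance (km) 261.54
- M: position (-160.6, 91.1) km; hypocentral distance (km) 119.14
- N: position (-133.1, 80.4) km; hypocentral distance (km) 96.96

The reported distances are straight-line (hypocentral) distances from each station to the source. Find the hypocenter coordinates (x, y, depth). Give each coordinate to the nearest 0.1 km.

(-93.5, -1.1, 34.5)

Each station gives a sphere (x−x_i)² + (y−y_i)² + z² = d_i² (stations at z=0).
Subtracting the K sphere from L and M: z² cancels, leaving linear equations in x and y:
156.2 x + 270.6 y = -14903.47
-473.6 x + 302.6 y = 43948.43
Solving: x ≈ -93.501, y ≈ -1.103 km (keep extra digits for the depth step; rounded: -93.5, -1.1).
Then from the K sphere: z² = 182.98² − (x − 76.2)² − (y + 60.2)² with x = -93.501, y = -1.103, so z ≈ 34.508 ≈ 34.5 km.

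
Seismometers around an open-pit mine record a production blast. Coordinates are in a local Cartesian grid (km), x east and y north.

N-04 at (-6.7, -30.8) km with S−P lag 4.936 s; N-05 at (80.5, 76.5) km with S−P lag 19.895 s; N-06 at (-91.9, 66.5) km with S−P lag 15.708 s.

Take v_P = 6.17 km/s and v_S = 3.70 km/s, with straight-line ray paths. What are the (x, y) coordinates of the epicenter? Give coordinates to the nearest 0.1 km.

Distance from S−P lag: d = Δt · v_P v_S / (v_P − v_S) = Δt · (6.17·3.70)/(6.17−3.70) ≈ 9.2425·Δt.
So d_N-04 = 45.62, d_N-05 = 183.88, d_N-06 = 145.18 km.
Circle about each station: (x + 6.7)² + (y + 30.8)² = 45.62²; (x − 80.5)² + (y − 76.5)² = 183.88²; (x + 91.9)² + (y − 66.5)² = 145.18².
Subtracting the N-04 equation from the N-05 and N-06 equations removes the quadratic terms:
174.4 x + 214.6 y = -20391.70
-170.4 x + 194.6 y = -7121.72
Solving the 2×2 system: x ≈ -34.6, y ≈ -66.9 km.
Check against N-04 (with the unrounded x, y): √((x + 6.7)²+(y + 30.8)²) = 45.63 ≈ 45.62 km. ✓

x ≈ -34.6 km, y ≈ -66.9 km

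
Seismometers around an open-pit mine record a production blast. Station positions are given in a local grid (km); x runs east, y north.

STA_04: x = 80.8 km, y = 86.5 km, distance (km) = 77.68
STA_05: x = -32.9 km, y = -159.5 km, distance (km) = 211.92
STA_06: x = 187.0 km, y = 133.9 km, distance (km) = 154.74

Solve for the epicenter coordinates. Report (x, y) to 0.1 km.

Circle about each station: (x − 80.8)² + (y − 86.5)² = 77.68²; (x + 32.9)² + (y + 159.5)² = 211.92²; (x − 187.0)² + (y − 133.9)² = 154.74².
Subtracting pairs of circle equations eliminates x²+y² and gives linear equations (the radical axes):
-227.4 x − 492.0 y = -26364.13
212.4 x + 94.8 y = 20977.03
Solving the 2×2 system: x ≈ 94.3, y ≈ 10.0 km.

x ≈ 94.3 km, y ≈ 10.0 km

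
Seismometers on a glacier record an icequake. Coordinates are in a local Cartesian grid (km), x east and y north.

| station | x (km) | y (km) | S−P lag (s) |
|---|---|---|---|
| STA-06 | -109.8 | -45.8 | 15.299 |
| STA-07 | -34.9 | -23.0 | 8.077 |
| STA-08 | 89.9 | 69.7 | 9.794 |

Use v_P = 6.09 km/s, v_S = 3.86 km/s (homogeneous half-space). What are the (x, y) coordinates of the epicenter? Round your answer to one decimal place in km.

50.2 km east, -25.6 km north

Distance from S−P lag: d = Δt · v_P v_S / (v_P − v_S) = Δt · (6.09·3.86)/(6.09−3.86) ≈ 10.5414·Δt.
So d_STA-06 = 161.27, d_STA-07 = 85.14, d_STA-08 = 103.24 km.
Circle about each station: (x + 109.8)² + (y + 45.8)² = 161.27²; (x + 34.9)² + (y + 23.0)² = 85.14²; (x − 89.9)² + (y − 69.7)² = 103.24².
Subtracting the STA-06 equation from the STA-07 and STA-08 equations removes the quadratic terms:
149.8 x + 45.6 y = 6352.52
399.4 x + 231.0 y = 14135.94
Solving the 2×2 system: x ≈ 50.2, y ≈ -25.6 km.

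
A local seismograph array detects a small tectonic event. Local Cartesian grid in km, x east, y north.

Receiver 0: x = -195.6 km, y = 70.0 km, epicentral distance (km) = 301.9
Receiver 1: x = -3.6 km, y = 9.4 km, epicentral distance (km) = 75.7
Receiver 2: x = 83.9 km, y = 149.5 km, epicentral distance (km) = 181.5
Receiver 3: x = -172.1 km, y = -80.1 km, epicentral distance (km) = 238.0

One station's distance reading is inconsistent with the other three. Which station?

Solve using three stations at a time. Using Receiver 1, Receiver 2, Receiver 3 (subtract circle equations pairwise → linear system) gives (x, y) ≈ (60.6, -30.5).
Distances from that point to each station vs reported:
  Receiver 0: calculated 275.2 vs reported 301.9 → residual 26.7 km
  Receiver 1: calculated 75.6 vs reported 75.7 → residual 0.1 km
  Receiver 2: calculated 181.5 vs reported 181.5 → residual 0.0 km
  Receiver 3: calculated 238.0 vs reported 238.0 → residual 0.0 km
Receiver 1, Receiver 2, Receiver 3 are mutually consistent (residuals ≈ 0); Receiver 0 is off by 26.7 km.

Receiver 0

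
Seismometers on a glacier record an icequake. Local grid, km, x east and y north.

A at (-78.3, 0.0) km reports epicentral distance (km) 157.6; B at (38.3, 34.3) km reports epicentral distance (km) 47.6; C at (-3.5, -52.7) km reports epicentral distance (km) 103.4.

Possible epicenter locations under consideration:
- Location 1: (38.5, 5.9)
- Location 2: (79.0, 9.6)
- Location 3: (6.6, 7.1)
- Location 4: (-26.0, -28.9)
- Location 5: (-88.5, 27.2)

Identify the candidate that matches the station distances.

Location 2

For each candidate, compare |candidate − station| to the reported distance:
Location 1: residuals A 40.7, B 19.2, C 31.3 → max 40.7 km
Location 2: residuals A 0.0, B 0.0, C 0.0 → max 0.0 km
Location 3: residuals A 72.4, B 5.8, C 42.8 → max 72.4 km
Location 4: residuals A 97.8, B 42.6, C 70.6 → max 97.8 km
Location 5: residuals A 128.6, B 79.4, C 13.3 → max 128.6 km
Only Location 2 has all residuals ≈ 0.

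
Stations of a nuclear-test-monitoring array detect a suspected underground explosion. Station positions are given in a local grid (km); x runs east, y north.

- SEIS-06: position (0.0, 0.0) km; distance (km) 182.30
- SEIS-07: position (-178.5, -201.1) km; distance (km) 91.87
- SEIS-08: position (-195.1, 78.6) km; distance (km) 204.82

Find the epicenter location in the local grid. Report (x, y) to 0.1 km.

(-138.7, -118.3)

Circle about each station: x² + y² = 182.30²; (x + 178.5)² + (y + 201.1)² = 91.87²; (x + 195.1)² + (y − 78.6)² = 204.82².
Subtracting the SEIS-06 equation from the SEIS-07 and SEIS-08 equations removes the quadratic terms:
-357.0 x − 402.2 y = 97096.65
-390.2 x + 157.2 y = 35524.03
Solving the 2×2 system: x ≈ -138.7, y ≈ -118.3 km.
Check against SEIS-06 (with the unrounded x, y): √(x²+y²) = 182.30 ≈ 182.30 km. ✓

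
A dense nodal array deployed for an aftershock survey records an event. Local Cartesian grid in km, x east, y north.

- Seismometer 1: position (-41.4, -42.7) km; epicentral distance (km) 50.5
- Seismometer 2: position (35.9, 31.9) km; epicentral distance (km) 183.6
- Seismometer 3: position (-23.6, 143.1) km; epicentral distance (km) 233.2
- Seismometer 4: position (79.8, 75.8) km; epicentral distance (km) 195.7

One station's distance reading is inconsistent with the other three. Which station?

Seismometer 2

Solve using three stations at a time. Using Seismometer 1, Seismometer 3, Seismometer 4 (subtract circle equations pairwise → linear system) gives (x, y) ≈ (-24.0, -90.1).
Distances from that point to each station vs reported:
  Seismometer 1: calculated 50.5 vs reported 50.5 → residual 0.0 km
  Seismometer 2: calculated 135.9 vs reported 183.6 → residual 47.7 km
  Seismometer 3: calculated 233.2 vs reported 233.2 → residual 0.0 km
  Seismometer 4: calculated 195.7 vs reported 195.7 → residual 0.0 km
Seismometer 1, Seismometer 3, Seismometer 4 are mutually consistent (residuals ≈ 0); Seismometer 2 is off by 47.7 km.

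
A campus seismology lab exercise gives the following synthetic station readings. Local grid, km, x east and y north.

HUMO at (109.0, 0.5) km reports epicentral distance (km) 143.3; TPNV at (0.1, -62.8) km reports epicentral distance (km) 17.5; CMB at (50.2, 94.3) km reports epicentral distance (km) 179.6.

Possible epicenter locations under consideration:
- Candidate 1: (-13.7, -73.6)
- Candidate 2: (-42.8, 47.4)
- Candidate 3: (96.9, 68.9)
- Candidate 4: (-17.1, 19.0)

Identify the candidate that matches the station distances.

Candidate 1

For each candidate, compare |candidate − station| to the reported distance:
Candidate 1: residuals HUMO 0.0, TPNV 0.0, CMB 0.0 → max 0.0 km
Candidate 2: residuals HUMO 15.6, TPNV 100.8, CMB 75.4 → max 100.8 km
Candidate 3: residuals HUMO 73.8, TPNV 145.9, CMB 126.4 → max 145.9 km
Candidate 4: residuals HUMO 15.9, TPNV 66.1, CMB 78.6 → max 78.6 km
Only Candidate 1 has all residuals ≈ 0.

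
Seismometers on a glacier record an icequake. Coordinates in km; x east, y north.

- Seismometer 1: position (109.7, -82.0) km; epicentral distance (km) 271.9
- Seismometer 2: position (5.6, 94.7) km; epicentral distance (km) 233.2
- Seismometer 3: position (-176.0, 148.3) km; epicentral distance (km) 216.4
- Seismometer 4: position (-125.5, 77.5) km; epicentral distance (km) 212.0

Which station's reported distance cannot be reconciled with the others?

Solve using three stations at a time. Using Seismometer 1, Seismometer 2, Seismometer 3 (subtract circle equations pairwise → linear system) gives (x, y) ≈ (-161.8, -67.6).
Distances from that point to each station vs reported:
  Seismometer 1: calculated 271.9 vs reported 271.9 → residual 0.0 km
  Seismometer 2: calculated 233.2 vs reported 233.2 → residual 0.0 km
  Seismometer 3: calculated 216.4 vs reported 216.4 → residual 0.0 km
  Seismometer 4: calculated 149.6 vs reported 212.0 → residual 62.4 km
Seismometer 1, Seismometer 2, Seismometer 3 are mutually consistent (residuals ≈ 0); Seismometer 4 is off by 62.4 km.

Seismometer 4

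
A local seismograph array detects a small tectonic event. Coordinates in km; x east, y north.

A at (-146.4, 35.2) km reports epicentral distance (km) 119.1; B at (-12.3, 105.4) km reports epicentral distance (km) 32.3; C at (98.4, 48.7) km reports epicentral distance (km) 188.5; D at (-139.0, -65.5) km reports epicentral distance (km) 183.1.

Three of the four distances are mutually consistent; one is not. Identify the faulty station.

C

Solve using three stations at a time. Using A, B, D (subtract circle equations pairwise → linear system) gives (x, y) ≈ (-39.8, 88.4).
Distances from that point to each station vs reported:
  A: calculated 119.1 vs reported 119.1 → residual 0.0 km
  B: calculated 32.3 vs reported 32.3 → residual 0.0 km
  C: calculated 143.8 vs reported 188.5 → residual 44.7 km
  D: calculated 183.1 vs reported 183.1 → residual 0.0 km
A, B, D are mutually consistent (residuals ≈ 0); C is off by 44.7 km.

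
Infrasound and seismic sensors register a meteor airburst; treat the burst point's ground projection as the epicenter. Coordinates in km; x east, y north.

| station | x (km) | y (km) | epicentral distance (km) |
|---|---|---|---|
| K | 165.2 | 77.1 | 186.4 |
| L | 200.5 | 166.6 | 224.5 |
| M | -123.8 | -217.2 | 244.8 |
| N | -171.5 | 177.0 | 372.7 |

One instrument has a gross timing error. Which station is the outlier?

Solve using three stations at a time. Using K, M, N (subtract circle equations pairwise → linear system) gives (x, y) ≈ (86.6, -91.9).
Distances from that point to each station vs reported:
  K: calculated 186.4 vs reported 186.4 → residual 0.0 km
  L: calculated 282.5 vs reported 224.5 → residual 58.0 km
  M: calculated 244.8 vs reported 244.8 → residual 0.0 km
  N: calculated 372.7 vs reported 372.7 → residual 0.0 km
K, M, N are mutually consistent (residuals ≈ 0); L is off by 58.0 km.

L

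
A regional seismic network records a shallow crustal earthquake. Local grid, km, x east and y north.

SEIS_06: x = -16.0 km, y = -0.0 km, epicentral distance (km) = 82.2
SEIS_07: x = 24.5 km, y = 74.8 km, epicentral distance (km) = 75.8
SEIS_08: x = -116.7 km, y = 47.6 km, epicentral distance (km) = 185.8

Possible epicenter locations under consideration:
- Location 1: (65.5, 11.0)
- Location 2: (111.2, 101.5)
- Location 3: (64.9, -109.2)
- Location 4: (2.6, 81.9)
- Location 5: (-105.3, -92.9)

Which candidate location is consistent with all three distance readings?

For each candidate, compare |candidate − station| to the reported distance:
Location 1: residuals SEIS_06 0.0, SEIS_07 0.0, SEIS_08 0.0 → max 0.0 km
Location 2: residuals SEIS_06 80.5, SEIS_07 14.9, SEIS_08 48.4 → max 80.5 km
Location 3: residuals SEIS_06 53.7, SEIS_07 112.6, SEIS_08 54.1 → max 112.6 km
Location 4: residuals SEIS_06 1.8, SEIS_07 52.8, SEIS_08 61.7 → max 61.7 km
Location 5: residuals SEIS_06 46.7, SEIS_07 136.3, SEIS_08 44.8 → max 136.3 km
Only Location 1 has all residuals ≈ 0.

Location 1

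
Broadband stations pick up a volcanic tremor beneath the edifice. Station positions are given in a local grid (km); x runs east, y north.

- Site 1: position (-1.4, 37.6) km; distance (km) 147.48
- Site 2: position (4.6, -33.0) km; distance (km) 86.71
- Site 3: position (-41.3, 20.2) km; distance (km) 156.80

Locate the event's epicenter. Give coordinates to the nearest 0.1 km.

Circle about each station: (x + 1.4)² + (y − 37.6)² = 147.48²; (x − 4.6)² + (y + 33.0)² = 86.71²; (x + 41.3)² + (y − 20.2)² = 156.80².
Subtracting the Site 1 equation from the Site 2 and Site 3 equations removes the quadratic terms:
12.0 x − 141.2 y = 13926.17
-79.8 x − 34.8 y = -2137.88
Solving the 2×2 system: x ≈ 67.3, y ≈ -92.9 km.
Check against Site 1 (with the unrounded x, y): √((x + 1.4)²+(y − 37.6)²) = 147.49 ≈ 147.48 km. ✓

(67.3, -92.9)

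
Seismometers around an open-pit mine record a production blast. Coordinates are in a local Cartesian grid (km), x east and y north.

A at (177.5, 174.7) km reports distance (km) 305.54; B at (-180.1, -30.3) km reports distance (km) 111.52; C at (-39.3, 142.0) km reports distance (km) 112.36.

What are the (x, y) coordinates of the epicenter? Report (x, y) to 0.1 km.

Circle about each station: (x − 177.5)² + (y − 174.7)² = 305.54²; (x + 180.1)² + (y + 30.3)² = 111.52²; (x + 39.3)² + (y − 142.0)² = 112.36².
Subtracting the A equation from the B and C equations removes the quadratic terms:
-715.2 x − 410.0 y = 52245.74
-433.6 x − 65.4 y = 40412.07
Solving the 2×2 system: x ≈ -100.4, y ≈ 47.7 km.
Check against A (with the unrounded x, y): √((x − 177.5)²+(y − 174.7)²) = 305.54 ≈ 305.54 km. ✓

(-100.4, 47.7)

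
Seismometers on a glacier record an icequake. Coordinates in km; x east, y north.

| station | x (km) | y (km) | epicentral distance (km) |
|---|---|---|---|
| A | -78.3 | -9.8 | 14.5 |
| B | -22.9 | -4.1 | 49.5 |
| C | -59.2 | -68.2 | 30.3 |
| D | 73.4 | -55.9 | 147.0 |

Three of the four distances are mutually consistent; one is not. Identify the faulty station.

Solve using three stations at a time. Using A, B, D (subtract circle equations pairwise → linear system) gives (x, y) ≈ (-69.4, -21.0).
Distances from that point to each station vs reported:
  A: calculated 14.3 vs reported 14.5 → residual 0.2 km
  B: calculated 49.4 vs reported 49.5 → residual 0.1 km
  C: calculated 48.3 vs reported 30.3 → residual 18.0 km
  D: calculated 147.0 vs reported 147.0 → residual 0.0 km
A, B, D are mutually consistent (residuals ≈ 0); C is off by 18.0 km.

C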